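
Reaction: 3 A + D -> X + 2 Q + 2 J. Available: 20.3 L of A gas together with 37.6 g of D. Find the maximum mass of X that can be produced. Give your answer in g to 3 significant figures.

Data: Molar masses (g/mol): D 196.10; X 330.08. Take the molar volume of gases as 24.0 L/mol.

n(A) = 20.30 / 24.0 = 0.8458 mol
n(D) = 37.60 / 196.10 = 0.1917 mol
n/ν → A: 0.2819, D: 0.1917; D is limiting.
n(X) = (1/1) × 0.1917 = 0.1917 mol
mass = 0.1917 × 330.08 = 63.28 g

63.3 g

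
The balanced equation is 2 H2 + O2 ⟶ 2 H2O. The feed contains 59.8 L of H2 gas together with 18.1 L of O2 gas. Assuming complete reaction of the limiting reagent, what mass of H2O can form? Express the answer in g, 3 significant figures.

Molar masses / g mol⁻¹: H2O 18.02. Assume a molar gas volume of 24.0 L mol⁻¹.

n(H2) = 59.80 / 24.0 = 2.492 mol
n(O2) = 18.10 / 24.0 = 0.7542 mol
n/ν for H2 = 2.492/2 = 1.246
n/ν for O2 = 0.7542/1 = 0.7542
Smallest n/ν is O2 → limiting reagent.
n(H2O) = (2/1) × 0.7542 = 1.508 mol
mass = 1.508 × 18.02 = 27.17 g

27.2 g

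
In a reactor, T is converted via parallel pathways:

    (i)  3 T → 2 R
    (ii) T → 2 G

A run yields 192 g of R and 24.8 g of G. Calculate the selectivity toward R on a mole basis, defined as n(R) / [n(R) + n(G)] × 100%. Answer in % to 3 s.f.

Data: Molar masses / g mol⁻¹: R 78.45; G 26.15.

n(R) = 192 / 78.45 = 2.447 mol
n(G) = 24.8 / 26.15 = 0.9484 mol
selectivity = 2.447/(2.447+0.9484) × 100 = 72.07 %

72.1 %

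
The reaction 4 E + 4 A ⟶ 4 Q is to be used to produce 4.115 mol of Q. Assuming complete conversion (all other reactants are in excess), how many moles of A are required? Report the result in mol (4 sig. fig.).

4.115 mol

n(Q) = 4.115 mol
n(A) = (4/4) × 4.115 = 4.115 mol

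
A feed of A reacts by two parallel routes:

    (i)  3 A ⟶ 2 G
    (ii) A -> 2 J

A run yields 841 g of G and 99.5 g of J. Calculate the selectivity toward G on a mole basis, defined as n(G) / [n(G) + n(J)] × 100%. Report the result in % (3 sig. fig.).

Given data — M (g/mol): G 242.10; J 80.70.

73.8 %

n(G) = 841 / 242.10 = 3.474 mol
n(J) = 99.5 / 80.70 = 1.233 mol
selectivity = 3.474/(3.474+1.233) × 100 = 73.80 %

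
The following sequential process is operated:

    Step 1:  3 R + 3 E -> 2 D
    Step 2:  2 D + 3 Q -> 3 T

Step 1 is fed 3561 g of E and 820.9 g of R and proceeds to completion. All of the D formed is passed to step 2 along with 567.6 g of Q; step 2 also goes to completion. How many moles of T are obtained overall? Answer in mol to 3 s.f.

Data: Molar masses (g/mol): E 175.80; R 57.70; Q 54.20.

Step 1:
n(E) = 3561 / 175.80 = 20.26 mol
n(R) = 820.9 / 57.70 = 14.23 mol
n/ν for E = 20.26/3 = 6.753
n/ν for R = 14.23/3 = 4.743
Smallest n/ν is R → limiting reagent.
n(D) produced = (2/3) × 14.23 = 9.487 mol
Step 2:
n(D) available = 9.487 mol
n(Q) = 567.6 / 54.20 = 10.47 mol
n/ν for D = 9.487/2 = 4.744
n/ν for Q = 10.47/3 = 3.490
Smallest n/ν is Q → limiting reagent.
n(T) = (3/3) × 10.47 = 10.47 mol

10.5 mol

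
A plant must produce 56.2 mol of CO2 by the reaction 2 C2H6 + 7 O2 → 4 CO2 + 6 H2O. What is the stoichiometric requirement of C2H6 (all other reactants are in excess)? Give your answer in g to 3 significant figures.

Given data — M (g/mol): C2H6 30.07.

845 g

n(CO2) = 56.20 mol
n(C2H6) = (2/4) × 56.20 = 28.10 mol
mass = 28.10 × 30.07 = 845.0 g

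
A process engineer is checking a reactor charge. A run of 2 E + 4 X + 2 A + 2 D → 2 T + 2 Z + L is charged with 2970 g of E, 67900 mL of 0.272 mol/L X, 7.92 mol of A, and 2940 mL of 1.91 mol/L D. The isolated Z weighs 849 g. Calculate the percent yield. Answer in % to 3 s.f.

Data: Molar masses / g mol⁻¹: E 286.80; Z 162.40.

93.1 %

n(E) = 2970 / 286.80 = 10.36 mol
n(X) = 0.272 × 67900/1000 = 18.47 mol
n(A) = 7.920 mol
n(D) = 1.91 × 2940/1000 = 5.615 mol
n/ν → E: 5.180, X: 4.618, A: 3.960, D: 2.808; D is limiting.
theoretical n(Z) = (2/2) × 5.615 = 5.615 mol → 911.9 g
% yield = 849 / 911.9 × 100 = 93.10 %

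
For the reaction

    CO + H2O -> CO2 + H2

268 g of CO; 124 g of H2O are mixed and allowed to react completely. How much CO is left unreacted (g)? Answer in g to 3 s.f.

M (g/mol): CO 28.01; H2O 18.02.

75.3 g

n(CO) = 268.0 / 28.01 = 9.568 mol
n(H2O) = 124.0 / 18.02 = 6.881 mol
n/ν → CO: 9.568, H2O: 6.881; H2O is limiting.
CO consumed = (1/1) × 6.881 = 6.881 mol
CO remaining = 9.568 − 6.881 = 2.687 mol
mass = 2.687 × 28.01 = 75.26 g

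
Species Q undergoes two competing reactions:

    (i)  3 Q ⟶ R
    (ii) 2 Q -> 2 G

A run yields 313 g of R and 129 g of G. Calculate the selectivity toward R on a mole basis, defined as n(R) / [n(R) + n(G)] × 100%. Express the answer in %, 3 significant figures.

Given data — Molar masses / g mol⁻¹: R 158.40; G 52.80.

n(R) = 313 / 158.40 = 1.976 mol
n(G) = 129 / 52.80 = 2.443 mol
selectivity = 1.976/(1.976+2.443) × 100 = 44.72 %

44.7 %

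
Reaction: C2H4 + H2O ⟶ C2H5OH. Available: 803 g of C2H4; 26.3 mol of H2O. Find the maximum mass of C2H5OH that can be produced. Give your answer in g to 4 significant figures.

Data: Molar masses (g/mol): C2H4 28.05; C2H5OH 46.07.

1212 g

n(C2H4) = 803.0 / 28.05 = 28.63 mol
n(H2O) = 26.30 mol
n/ν → C2H4: 28.63, H2O: 26.30; H2O is limiting.
n(C2H5OH) = (1/1) × 26.30 = 26.30 mol
mass = 26.30 × 46.07 = 1212 g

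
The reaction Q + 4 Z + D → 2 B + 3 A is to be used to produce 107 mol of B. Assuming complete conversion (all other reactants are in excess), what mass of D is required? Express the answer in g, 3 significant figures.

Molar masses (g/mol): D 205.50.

n(B) = 107.0 mol
n(D) = (1/2) × 107.0 = 53.50 mol
mass = 53.50 × 205.50 = 10990 g

11000 g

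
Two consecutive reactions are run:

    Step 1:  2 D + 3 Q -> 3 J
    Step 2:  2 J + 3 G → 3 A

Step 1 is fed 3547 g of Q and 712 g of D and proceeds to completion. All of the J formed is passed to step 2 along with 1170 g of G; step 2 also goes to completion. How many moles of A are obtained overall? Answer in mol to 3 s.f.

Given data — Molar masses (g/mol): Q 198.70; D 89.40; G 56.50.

Step 1:
n(Q) = 3547 / 198.70 = 17.85 mol
n(D) = 712.0 / 89.40 = 7.964 mol
n/ν → Q: 5.950, D: 3.982; D is limiting.
n(J) produced = (3/2) × 7.964 = 11.95 mol
Step 2:
n(J) available = 11.95 mol
n(G) = 1170 / 56.50 = 20.71 mol
n/ν → J: 5.975, G: 6.903; J is limiting.
n(A) = (3/2) × 11.95 = 17.93 mol

17.9 mol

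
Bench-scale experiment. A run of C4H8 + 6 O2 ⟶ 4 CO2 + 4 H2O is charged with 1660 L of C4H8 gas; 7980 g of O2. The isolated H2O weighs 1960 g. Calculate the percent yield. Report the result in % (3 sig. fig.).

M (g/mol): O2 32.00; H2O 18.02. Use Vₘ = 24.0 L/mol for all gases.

65.4 %

n(C4H8) = 1660 / 24.0 = 69.17 mol
n(O2) = 7980 / 32.00 = 249.4 mol
n/ν for C4H8 = 69.17/1 = 69.17
n/ν for O2 = 249.4/6 = 41.57
Smallest n/ν is O2 → limiting reagent.
theoretical n(H2O) = (4/6) × 249.4 = 166.3 mol → 2997 g
% yield = 1960 / 2997 × 100 = 65.40 %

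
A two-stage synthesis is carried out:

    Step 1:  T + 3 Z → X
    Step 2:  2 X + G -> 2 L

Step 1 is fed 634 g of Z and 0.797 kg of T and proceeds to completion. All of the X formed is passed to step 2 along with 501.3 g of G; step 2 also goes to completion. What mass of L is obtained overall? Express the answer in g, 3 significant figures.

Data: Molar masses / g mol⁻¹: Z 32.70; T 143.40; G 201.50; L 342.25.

Step 1:
n(Z) = 634.0 / 32.70 = 19.39 mol
n(T) = 0.7970×1000 / 143.40 = 5.558 mol
n/ν for Z = 19.39/3 = 6.463
n/ν for T = 5.558/1 = 5.558
Smallest n/ν is T → limiting reagent.
n(X) produced = (1/1) × 5.558 = 5.558 mol
Step 2:
n(X) available = 5.558 mol
n(G) = 501.3 / 201.50 = 2.488 mol
n/ν for X = 5.558/2 = 2.779
n/ν for G = 2.488/1 = 2.488
Smallest n/ν is G → limiting reagent.
n(L) = (2/1) × 2.488 = 4.976 mol
mass = 4.976 × 342.25 = 1703 g

1700 g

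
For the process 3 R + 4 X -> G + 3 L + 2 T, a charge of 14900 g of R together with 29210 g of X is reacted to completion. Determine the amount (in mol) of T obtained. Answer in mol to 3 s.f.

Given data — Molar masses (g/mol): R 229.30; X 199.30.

n(R) = 14900 / 229.30 = 64.98 mol
n(X) = 29210 / 199.30 = 146.6 mol
n/ν for R = 64.98/3 = 21.66
n/ν for X = 146.6/4 = 36.65
Smallest n/ν is R → limiting reagent.
n(T) = (2/3) × 64.98 = 43.32 mol

43.3 mol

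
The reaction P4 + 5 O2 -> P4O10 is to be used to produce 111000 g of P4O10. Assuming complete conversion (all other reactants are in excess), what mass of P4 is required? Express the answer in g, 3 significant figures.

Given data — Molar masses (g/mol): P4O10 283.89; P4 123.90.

n(P4O10) = 111000 / 283.89 = 391.0 mol
n(P4) = (1/1) × 391.0 = 391.0 mol
mass = 391.0 × 123.90 = 48440 g

48400 g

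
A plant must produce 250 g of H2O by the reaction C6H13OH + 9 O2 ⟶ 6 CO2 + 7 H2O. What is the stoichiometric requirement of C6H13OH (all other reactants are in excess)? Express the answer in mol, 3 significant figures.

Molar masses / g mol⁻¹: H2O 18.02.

n(H2O) = 250 / 18.02 = 13.87 mol
n(C6H13OH) = (1/7) × 13.87 = 1.981 mol

1.98 mol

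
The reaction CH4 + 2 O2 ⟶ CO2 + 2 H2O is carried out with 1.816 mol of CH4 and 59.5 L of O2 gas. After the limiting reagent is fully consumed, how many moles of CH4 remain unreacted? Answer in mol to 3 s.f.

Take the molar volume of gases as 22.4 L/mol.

0.488 mol

n(CH4) = 1.816 mol
n(O2) = 59.50 / 22.4 = 2.656 mol
n/ν → CH4: 1.816, O2: 1.328; O2 is limiting.
CH4 consumed = (1/2) × 2.656 = 1.328 mol
CH4 remaining = 1.816 − 1.328 = 0.4880 mol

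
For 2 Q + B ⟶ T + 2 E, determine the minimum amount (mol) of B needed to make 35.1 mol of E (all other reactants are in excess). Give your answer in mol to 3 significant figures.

n(E) = 35.10 mol
n(B) = (1/2) × 35.10 = 17.55 mol

17.6 mol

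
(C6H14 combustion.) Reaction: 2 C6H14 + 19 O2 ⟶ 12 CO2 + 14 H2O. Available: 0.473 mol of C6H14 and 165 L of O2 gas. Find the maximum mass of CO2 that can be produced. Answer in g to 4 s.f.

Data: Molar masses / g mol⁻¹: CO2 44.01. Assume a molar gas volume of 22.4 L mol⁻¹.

124.9 g

n(C6H14) = 0.4730 mol
n(O2) = 165.0 / 22.4 = 7.366 mol
n/ν for C6H14 = 0.4730/2 = 0.2365
n/ν for O2 = 7.366/19 = 0.3877
Smallest n/ν is C6H14 → limiting reagent.
n(CO2) = (12/2) × 0.4730 = 2.838 mol
mass = 2.838 × 44.01 = 124.9 g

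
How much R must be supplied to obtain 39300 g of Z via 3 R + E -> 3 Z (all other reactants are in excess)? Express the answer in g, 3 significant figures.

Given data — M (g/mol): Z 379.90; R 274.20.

n(Z) = 39300 / 379.90 = 103.4 mol
n(R) = (3/3) × 103.4 = 103.4 mol
mass = 103.4 × 274.20 = 28350 g

28400 g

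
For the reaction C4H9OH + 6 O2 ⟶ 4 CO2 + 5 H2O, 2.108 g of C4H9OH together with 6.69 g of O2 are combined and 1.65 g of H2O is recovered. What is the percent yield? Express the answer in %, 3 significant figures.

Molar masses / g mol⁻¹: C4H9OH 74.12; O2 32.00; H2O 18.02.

n(C4H9OH) = 2.108 / 74.12 = 0.02844 mol
n(O2) = 6.690 / 32.00 = 0.2091 mol
n/ν for C4H9OH = 0.02844/1 = 0.02844
n/ν for O2 = 0.2091/6 = 0.03485
Smallest n/ν is C4H9OH → limiting reagent.
theoretical n(H2O) = (5/1) × 0.02844 = 0.1422 mol → 2.562 g
% yield = 1.65 / 2.562 × 100 = 64.40 %

64.4 %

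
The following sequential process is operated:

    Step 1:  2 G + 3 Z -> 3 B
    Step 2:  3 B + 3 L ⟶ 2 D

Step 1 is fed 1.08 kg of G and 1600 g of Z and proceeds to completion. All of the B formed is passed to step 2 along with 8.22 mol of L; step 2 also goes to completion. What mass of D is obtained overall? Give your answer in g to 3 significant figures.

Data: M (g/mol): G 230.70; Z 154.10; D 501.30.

Step 1:
n(G) = 1.080×1000 / 230.70 = 4.681 mol
n(Z) = 1600 / 154.10 = 10.38 mol
n/ν for G = 4.681/2 = 2.341
n/ν for Z = 10.38/3 = 3.460
Smallest n/ν is G → limiting reagent.
n(B) produced = (3/2) × 4.681 = 7.022 mol
Step 2:
n(B) available = 7.022 mol
n(L) = 8.220 mol
n/ν for B = 7.022/3 = 2.341
n/ν for L = 8.220/3 = 2.740
Smallest n/ν is B → limiting reagent.
n(D) = (2/3) × 7.022 = 4.681 mol
mass = 4.681 × 501.30 = 2347 g

2350 g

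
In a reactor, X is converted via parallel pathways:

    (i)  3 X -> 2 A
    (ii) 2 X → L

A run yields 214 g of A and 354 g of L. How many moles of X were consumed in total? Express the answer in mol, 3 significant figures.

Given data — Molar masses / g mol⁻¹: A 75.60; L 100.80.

n(A) = 214 / 75.60 = 2.831 mol
n(L) = 354 / 100.80 = 3.512 mol
n(X) via (i) = (3/2)×2.831 = 4.247 mol
n(X) via (ii) = (2/1)×3.512 = 7.024 mol
total n(X) = 4.247 + 7.024 = 11.27 mol

11.3 mol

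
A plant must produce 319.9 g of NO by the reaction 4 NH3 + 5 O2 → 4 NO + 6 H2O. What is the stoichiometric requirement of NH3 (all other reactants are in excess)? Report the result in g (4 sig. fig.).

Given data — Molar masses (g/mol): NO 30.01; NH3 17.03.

181.5 g

n(NO) = 319.9 / 30.01 = 10.66 mol
n(NH3) = (4/4) × 10.66 = 10.66 mol
mass = 10.66 × 17.03 = 181.5 g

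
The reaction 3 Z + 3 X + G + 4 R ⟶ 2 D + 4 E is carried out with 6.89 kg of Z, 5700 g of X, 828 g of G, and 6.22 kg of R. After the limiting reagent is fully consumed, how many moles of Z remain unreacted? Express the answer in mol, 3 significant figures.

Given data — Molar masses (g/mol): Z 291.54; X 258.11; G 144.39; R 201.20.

6.43 mol

n(Z) = 6.890×1000 / 291.54 = 23.63 mol
n(X) = 5700 / 258.11 = 22.08 mol
n(G) = 828.0 / 144.39 = 5.734 mol
n(R) = 6.220×1000 / 201.20 = 30.91 mol
n/ν for Z = 23.63/3 = 7.877
n/ν for X = 22.08/3 = 7.360
n/ν for G = 5.734/1 = 5.734
n/ν for R = 30.91/4 = 7.728
Smallest n/ν is G → limiting reagent.
Z consumed = (3/1) × 5.734 = 17.20 mol
Z remaining = 23.63 − 17.20 = 6.430 mol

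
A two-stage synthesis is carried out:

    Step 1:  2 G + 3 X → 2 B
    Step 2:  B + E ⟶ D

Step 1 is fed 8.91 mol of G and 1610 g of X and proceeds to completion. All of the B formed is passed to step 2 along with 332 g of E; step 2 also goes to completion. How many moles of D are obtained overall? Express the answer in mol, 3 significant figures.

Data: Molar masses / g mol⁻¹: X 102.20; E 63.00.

5.27 mol

Step 1:
n(G) = 8.910 mol
n(X) = 1610 / 102.20 = 15.75 mol
n/ν for G = 8.910/2 = 4.455
n/ν for X = 15.75/3 = 5.250
Smallest n/ν is G → limiting reagent.
n(B) produced = (2/2) × 8.910 = 8.910 mol
Step 2:
n(B) available = 8.910 mol
n(E) = 332.0 / 63.00 = 5.270 mol
n/ν for B = 8.910/1 = 8.910
n/ν for E = 5.270/1 = 5.270
Smallest n/ν is E → limiting reagent.
n(D) = (1/1) × 5.270 = 5.270 mol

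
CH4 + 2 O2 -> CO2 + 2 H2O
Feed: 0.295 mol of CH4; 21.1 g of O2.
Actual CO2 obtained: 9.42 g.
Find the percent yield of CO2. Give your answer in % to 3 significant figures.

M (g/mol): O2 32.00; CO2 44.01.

72.6 %

n(CH4) = 0.2950 mol
n(O2) = 21.10 / 32.00 = 0.6594 mol
n/ν for CH4 = 0.2950/1 = 0.2950
n/ν for O2 = 0.6594/2 = 0.3297
Smallest n/ν is CH4 → limiting reagent.
theoretical n(CO2) = (1/1) × 0.2950 = 0.2950 mol → 12.98 g
% yield = 9.42 / 12.98 × 100 = 72.57 %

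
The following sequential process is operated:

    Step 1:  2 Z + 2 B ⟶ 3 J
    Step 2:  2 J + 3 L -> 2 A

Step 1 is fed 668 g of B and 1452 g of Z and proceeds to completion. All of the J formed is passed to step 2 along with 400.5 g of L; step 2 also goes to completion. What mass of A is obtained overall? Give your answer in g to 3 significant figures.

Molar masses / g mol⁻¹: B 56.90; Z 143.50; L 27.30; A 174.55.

Step 1:
n(B) = 668.0 / 56.90 = 11.74 mol
n(Z) = 1452 / 143.50 = 10.12 mol
n/ν for B = 11.74/2 = 5.870
n/ν for Z = 10.12/2 = 5.060
Smallest n/ν is Z → limiting reagent.
n(J) produced = (3/2) × 10.12 = 15.18 mol
Step 2:
n(J) available = 15.18 mol
n(L) = 400.5 / 27.30 = 14.67 mol
n/ν for J = 15.18/2 = 7.590
n/ν for L = 14.67/3 = 4.890
Smallest n/ν is L → limiting reagent.
n(A) = (2/3) × 14.67 = 9.780 mol
mass = 9.780 × 174.55 = 1707 g

1710 g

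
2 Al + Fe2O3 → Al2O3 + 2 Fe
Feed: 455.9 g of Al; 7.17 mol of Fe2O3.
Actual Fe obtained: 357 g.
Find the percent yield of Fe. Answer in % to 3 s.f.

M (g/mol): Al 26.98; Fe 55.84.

n(Al) = 455.9 / 26.98 = 16.90 mol
n(Fe2O3) = 7.170 mol
n/ν for Al = 16.90/2 = 8.450
n/ν for Fe2O3 = 7.170/1 = 7.170
Smallest n/ν is Fe2O3 → limiting reagent.
theoretical n(Fe) = (2/1) × 7.170 = 14.34 mol → 800.7 g
% yield = 357 / 800.7 × 100 = 44.59 %

44.6 %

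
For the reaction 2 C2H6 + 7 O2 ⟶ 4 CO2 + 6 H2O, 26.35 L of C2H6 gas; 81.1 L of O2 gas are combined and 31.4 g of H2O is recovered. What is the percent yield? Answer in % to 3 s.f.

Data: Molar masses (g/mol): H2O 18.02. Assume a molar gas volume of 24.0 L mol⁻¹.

n(C2H6) = 26.35 / 24.0 = 1.098 mol
n(O2) = 81.10 / 24.0 = 3.379 mol
n/ν for C2H6 = 1.098/2 = 0.5490
n/ν for O2 = 3.379/7 = 0.4827
Smallest n/ν is O2 → limiting reagent.
theoretical n(H2O) = (6/7) × 3.379 = 2.896 mol → 52.19 g
% yield = 31.4 / 52.19 × 100 = 60.16 %

60.2 %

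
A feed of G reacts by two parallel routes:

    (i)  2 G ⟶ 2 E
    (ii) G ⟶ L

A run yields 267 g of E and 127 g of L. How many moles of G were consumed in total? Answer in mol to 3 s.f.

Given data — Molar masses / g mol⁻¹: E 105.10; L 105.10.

3.75 mol

n(E) = 267 / 105.10 = 2.540 mol
n(L) = 127 / 105.10 = 1.208 mol
n(G) via (i) = (2/2)×2.540 = 2.540 mol
n(G) via (ii) = (1/1)×1.208 = 1.208 mol
total n(G) = 2.540 + 1.208 = 3.748 mol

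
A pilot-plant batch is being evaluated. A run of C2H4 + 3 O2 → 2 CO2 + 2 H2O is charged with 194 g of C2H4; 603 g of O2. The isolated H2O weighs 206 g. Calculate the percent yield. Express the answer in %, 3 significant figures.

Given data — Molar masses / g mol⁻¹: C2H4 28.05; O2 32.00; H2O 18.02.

91.0 %

n(C2H4) = 194.0 / 28.05 = 6.916 mol
n(O2) = 603.0 / 32.00 = 18.84 mol
n/ν for C2H4 = 6.916/1 = 6.916
n/ν for O2 = 18.84/3 = 6.280
Smallest n/ν is O2 → limiting reagent.
theoretical n(H2O) = (2/3) × 18.84 = 12.56 mol → 226.3 g
% yield = 206 / 226.3 × 100 = 91.03 %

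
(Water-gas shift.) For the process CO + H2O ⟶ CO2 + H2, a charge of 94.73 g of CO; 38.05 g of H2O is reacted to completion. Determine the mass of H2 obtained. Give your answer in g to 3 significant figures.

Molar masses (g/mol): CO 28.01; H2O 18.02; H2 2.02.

n(CO) = 94.73 / 28.01 = 3.382 mol
n(H2O) = 38.05 / 18.02 = 2.112 mol
n/ν for CO = 3.382/1 = 3.382
n/ν for H2O = 2.112/1 = 2.112
Smallest n/ν is H2O → limiting reagent.
n(H2) = (1/1) × 2.112 = 2.112 mol
mass = 2.112 × 2.02 = 4.266 g

4.27 g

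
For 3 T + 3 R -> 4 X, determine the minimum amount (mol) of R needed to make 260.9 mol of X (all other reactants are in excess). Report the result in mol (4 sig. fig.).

195.7 mol

n(X) = 260.9 mol
n(R) = (3/4) × 260.9 = 195.7 mol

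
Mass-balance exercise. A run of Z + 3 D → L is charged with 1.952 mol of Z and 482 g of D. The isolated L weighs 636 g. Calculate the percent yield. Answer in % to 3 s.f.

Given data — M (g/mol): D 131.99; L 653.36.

80.0 %

n(Z) = 1.952 mol
n(D) = 482.0 / 131.99 = 3.652 mol
n/ν → Z: 1.952, D: 1.217; D is limiting.
theoretical n(L) = (1/3) × 3.652 = 1.217 mol → 795.1 g
% yield = 636 / 795.1 × 100 = 79.99 %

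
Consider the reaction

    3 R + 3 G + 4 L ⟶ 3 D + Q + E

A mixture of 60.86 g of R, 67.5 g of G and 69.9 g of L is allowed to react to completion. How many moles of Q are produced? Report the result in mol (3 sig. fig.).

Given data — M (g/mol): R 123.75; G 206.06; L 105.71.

0.109 mol

n(R) = 60.86 / 123.75 = 0.4918 mol
n(G) = 67.50 / 206.06 = 0.3276 mol
n(L) = 69.90 / 105.71 = 0.6612 mol
n/ν → R: 0.1639, G: 0.1092, L: 0.1653; G is limiting.
n(Q) = (1/3) × 0.3276 = 0.1092 mol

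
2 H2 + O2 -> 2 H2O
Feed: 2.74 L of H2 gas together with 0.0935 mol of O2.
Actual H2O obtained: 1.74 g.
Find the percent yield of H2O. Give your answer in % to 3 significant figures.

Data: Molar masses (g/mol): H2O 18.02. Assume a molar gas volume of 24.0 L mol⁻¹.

n(H2) = 2.740 / 24.0 = 0.1142 mol
n(O2) = 0.09350 mol
n/ν for H2 = 0.1142/2 = 0.05710
n/ν for O2 = 0.09350/1 = 0.09350
Smallest n/ν is H2 → limiting reagent.
theoretical n(H2O) = (2/2) × 0.1142 = 0.1142 mol → 2.058 g
% yield = 1.74 / 2.058 × 100 = 84.55 %

84.6 %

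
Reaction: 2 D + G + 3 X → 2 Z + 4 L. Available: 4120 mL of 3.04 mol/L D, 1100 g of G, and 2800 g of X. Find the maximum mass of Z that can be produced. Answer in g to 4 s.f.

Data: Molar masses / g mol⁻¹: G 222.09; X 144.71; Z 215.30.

2133 g

n(D) = 3.04 × 4120/1000 = 12.52 mol
n(G) = 1100 / 222.09 = 4.953 mol
n(X) = 2800 / 144.71 = 19.35 mol
n/ν → D: 6.260, G: 4.953, X: 6.450; G is limiting.
n(Z) = (2/1) × 4.953 = 9.906 mol
mass = 9.906 × 215.30 = 2133 g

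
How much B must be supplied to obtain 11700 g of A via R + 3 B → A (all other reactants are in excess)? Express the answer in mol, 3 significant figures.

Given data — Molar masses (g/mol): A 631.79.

55.6 mol

n(A) = 11700 / 631.79 = 18.52 mol
n(B) = (3/1) × 18.52 = 55.56 mol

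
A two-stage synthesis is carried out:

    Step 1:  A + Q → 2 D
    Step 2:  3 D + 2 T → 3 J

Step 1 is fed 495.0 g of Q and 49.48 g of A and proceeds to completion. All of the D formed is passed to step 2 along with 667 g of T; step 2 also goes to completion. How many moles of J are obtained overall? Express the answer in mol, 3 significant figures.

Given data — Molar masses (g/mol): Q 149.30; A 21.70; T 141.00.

Step 1:
n(Q) = 495.0 / 149.30 = 3.315 mol
n(A) = 49.48 / 21.70 = 2.280 mol
n/ν for Q = 3.315/1 = 3.315
n/ν for A = 2.280/1 = 2.280
Smallest n/ν is A → limiting reagent.
n(D) produced = (2/1) × 2.280 = 4.560 mol
Step 2:
n(D) available = 4.560 mol
n(T) = 667.0 / 141.00 = 4.730 mol
n/ν for D = 4.560/3 = 1.520
n/ν for T = 4.730/2 = 2.365
Smallest n/ν is D → limiting reagent.
n(J) = (3/3) × 4.560 = 4.560 mol

4.56 mol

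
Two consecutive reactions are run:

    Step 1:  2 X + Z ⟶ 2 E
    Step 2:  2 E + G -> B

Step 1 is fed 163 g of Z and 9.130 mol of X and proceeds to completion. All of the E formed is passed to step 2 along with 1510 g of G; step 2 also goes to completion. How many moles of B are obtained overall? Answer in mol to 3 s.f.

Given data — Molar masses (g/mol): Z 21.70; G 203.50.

Step 1:
n(Z) = 163.0 / 21.70 = 7.512 mol
n(X) = 9.130 mol
n/ν → Z: 7.512, X: 4.565; X is limiting.
n(E) produced = (2/2) × 9.130 = 9.130 mol
Step 2:
n(E) available = 9.130 mol
n(G) = 1510 / 203.50 = 7.420 mol
n/ν → E: 4.565, G: 7.420; E is limiting.
n(B) = (1/2) × 9.130 = 4.565 mol

4.57 mol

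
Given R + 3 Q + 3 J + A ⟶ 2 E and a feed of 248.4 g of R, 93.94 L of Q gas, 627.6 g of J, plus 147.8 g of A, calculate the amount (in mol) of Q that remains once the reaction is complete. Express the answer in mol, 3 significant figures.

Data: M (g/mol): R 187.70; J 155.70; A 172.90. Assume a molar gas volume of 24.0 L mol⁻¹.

1.35 mol

n(R) = 248.4 / 187.70 = 1.323 mol
n(Q) = 93.94 / 24.0 = 3.914 mol
n(J) = 627.6 / 155.70 = 4.031 mol
n(A) = 147.8 / 172.90 = 0.8548 mol
n/ν for R = 1.323/1 = 1.323
n/ν for Q = 3.914/3 = 1.305
n/ν for J = 4.031/3 = 1.344
n/ν for A = 0.8548/1 = 0.8548
Smallest n/ν is A → limiting reagent.
Q consumed = (3/1) × 0.8548 = 2.564 mol
Q remaining = 3.914 − 2.564 = 1.350 mol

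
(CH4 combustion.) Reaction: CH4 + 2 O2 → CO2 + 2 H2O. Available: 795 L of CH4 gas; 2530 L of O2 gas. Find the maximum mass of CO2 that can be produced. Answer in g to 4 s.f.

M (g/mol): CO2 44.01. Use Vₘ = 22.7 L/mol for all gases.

1541 g

n(CH4) = 795.0 / 22.7 = 35.02 mol
n(O2) = 2530 / 22.7 = 111.5 mol
n/ν → CH4: 35.02, O2: 55.75; CH4 is limiting.
n(CO2) = (1/1) × 35.02 = 35.02 mol
mass = 35.02 × 44.01 = 1541 g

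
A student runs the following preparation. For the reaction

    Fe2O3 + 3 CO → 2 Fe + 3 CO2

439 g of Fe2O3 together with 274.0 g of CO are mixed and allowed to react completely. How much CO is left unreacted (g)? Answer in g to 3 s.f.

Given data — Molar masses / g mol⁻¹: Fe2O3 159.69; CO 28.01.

43.0 g

n(Fe2O3) = 439.0 / 159.69 = 2.749 mol
n(CO) = 274.0 / 28.01 = 9.782 mol
n/ν for Fe2O3 = 2.749/1 = 2.749
n/ν for CO = 9.782/3 = 3.261
Smallest n/ν is Fe2O3 → limiting reagent.
CO consumed = (3/1) × 2.749 = 8.247 mol
CO remaining = 9.782 − 8.247 = 1.535 mol
mass = 1.535 × 28.01 = 43.00 g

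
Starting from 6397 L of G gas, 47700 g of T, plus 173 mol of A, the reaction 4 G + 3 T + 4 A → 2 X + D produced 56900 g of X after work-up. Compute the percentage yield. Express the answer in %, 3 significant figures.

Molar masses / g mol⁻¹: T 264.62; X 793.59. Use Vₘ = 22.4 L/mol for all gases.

n(G) = 6397 / 22.4 = 285.6 mol
n(T) = 47700 / 264.62 = 180.3 mol
n(A) = 173.0 mol
n/ν for G = 285.6/4 = 71.40
n/ν for T = 180.3/3 = 60.10
n/ν for A = 173.0/4 = 43.25
Smallest n/ν is A → limiting reagent.
theoretical n(X) = (2/4) × 173.0 = 86.50 mol → 68650 g
% yield = 56900 / 68650 × 100 = 82.88 %

82.9 %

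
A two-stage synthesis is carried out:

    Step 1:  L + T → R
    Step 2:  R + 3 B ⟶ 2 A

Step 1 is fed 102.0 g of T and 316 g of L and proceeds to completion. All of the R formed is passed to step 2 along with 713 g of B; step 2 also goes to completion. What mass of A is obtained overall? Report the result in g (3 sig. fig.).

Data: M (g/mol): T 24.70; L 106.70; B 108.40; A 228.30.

1000 g

Step 1:
n(T) = 102.0 / 24.70 = 4.130 mol
n(L) = 316.0 / 106.70 = 2.962 mol
n/ν for T = 4.130/1 = 4.130
n/ν for L = 2.962/1 = 2.962
Smallest n/ν is L → limiting reagent.
n(R) produced = (1/1) × 2.962 = 2.962 mol
Step 2:
n(R) available = 2.962 mol
n(B) = 713.0 / 108.40 = 6.577 mol
n/ν for R = 2.962/1 = 2.962
n/ν for B = 6.577/3 = 2.192
Smallest n/ν is B → limiting reagent.
n(A) = (2/3) × 6.577 = 4.385 mol
mass = 4.385 × 228.30 = 1001 g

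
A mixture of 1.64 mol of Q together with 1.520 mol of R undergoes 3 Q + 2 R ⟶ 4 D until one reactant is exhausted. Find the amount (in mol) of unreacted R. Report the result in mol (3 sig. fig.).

n(Q) = 1.640 mol
n(R) = 1.520 mol
n/ν → Q: 0.5467, R: 0.7600; Q is limiting.
R consumed = (2/3) × 1.640 = 1.093 mol
R remaining = 1.520 − 1.093 = 0.4270 mol

0.427 mol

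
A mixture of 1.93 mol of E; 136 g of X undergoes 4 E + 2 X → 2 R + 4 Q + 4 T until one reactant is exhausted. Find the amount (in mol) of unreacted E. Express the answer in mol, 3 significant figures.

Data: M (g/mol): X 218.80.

0.687 mol

n(E) = 1.930 mol
n(X) = 136.0 / 218.80 = 0.6216 mol
n/ν → E: 0.4825, X: 0.3108; X is limiting.
E consumed = (4/2) × 0.6216 = 1.243 mol
E remaining = 1.930 − 1.243 = 0.6870 mol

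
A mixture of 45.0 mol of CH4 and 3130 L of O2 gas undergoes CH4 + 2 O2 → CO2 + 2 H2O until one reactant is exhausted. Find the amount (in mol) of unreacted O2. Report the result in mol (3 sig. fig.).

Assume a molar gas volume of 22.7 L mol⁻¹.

47.9 mol

n(CH4) = 45.00 mol
n(O2) = 3130 / 22.7 = 137.9 mol
n/ν for CH4 = 45.00/1 = 45.00
n/ν for O2 = 137.9/2 = 68.95
Smallest n/ν is CH4 → limiting reagent.
O2 consumed = (2/1) × 45.00 = 90.00 mol
O2 remaining = 137.9 − 90.00 = 47.90 mol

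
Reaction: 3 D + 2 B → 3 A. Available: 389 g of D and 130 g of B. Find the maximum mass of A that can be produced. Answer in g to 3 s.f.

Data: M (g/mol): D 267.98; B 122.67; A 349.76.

n(D) = 389.0 / 267.98 = 1.452 mol
n(B) = 130.0 / 122.67 = 1.060 mol
n/ν for D = 1.452/3 = 0.4840
n/ν for B = 1.060/2 = 0.5300
Smallest n/ν is D → limiting reagent.
n(A) = (3/3) × 1.452 = 1.452 mol
mass = 1.452 × 349.76 = 507.9 g

508 g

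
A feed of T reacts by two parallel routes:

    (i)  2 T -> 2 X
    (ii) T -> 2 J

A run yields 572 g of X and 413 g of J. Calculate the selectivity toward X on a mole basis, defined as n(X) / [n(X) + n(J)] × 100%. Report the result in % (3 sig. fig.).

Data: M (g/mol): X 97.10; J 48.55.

40.9 %

n(X) = 572 / 97.10 = 5.891 mol
n(J) = 413 / 48.55 = 8.507 mol
selectivity = 5.891/(5.891+8.507) × 100 = 40.92 %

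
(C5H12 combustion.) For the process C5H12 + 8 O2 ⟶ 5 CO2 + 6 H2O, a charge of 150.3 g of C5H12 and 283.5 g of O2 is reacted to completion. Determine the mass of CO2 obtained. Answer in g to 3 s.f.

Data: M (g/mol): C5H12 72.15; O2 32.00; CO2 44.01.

n(C5H12) = 150.3 / 72.15 = 2.083 mol
n(O2) = 283.5 / 32.00 = 8.859 mol
n/ν for C5H12 = 2.083/1 = 2.083
n/ν for O2 = 8.859/8 = 1.107
Smallest n/ν is O2 → limiting reagent.
n(CO2) = (5/8) × 8.859 = 5.537 mol
mass = 5.537 × 44.01 = 243.7 g

244 g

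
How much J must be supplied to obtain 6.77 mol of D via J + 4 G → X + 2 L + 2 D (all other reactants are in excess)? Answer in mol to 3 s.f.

3.39 mol

n(D) = 6.770 mol
n(J) = (1/2) × 6.770 = 3.385 mol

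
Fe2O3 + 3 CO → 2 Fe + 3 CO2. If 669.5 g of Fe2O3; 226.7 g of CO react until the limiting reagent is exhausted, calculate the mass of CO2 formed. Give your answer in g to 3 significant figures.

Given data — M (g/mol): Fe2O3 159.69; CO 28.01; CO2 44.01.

356 g

n(Fe2O3) = 669.5 / 159.69 = 4.192 mol
n(CO) = 226.7 / 28.01 = 8.094 mol
n/ν for Fe2O3 = 4.192/1 = 4.192
n/ν for CO = 8.094/3 = 2.698
Smallest n/ν is CO → limiting reagent.
n(CO2) = (3/3) × 8.094 = 8.094 mol
mass = 8.094 × 44.01 = 356.2 g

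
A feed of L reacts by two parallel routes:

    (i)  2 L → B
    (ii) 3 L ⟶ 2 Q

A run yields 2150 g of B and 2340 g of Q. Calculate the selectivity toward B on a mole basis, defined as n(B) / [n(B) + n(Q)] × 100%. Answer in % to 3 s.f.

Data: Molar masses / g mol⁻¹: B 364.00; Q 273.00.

n(B) = 2150 / 364.00 = 5.907 mol
n(Q) = 2340 / 273.00 = 8.571 mol
selectivity = 5.907/(5.907+8.571) × 100 = 40.80 %

40.8 %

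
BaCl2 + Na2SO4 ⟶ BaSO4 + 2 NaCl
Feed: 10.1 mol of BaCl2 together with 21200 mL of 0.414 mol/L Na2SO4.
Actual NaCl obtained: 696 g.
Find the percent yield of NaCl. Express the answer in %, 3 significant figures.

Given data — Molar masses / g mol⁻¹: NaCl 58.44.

n(BaCl2) = 10.10 mol
n(Na2SO4) = 0.414 × 21200/1000 = 8.777 mol
n/ν for BaCl2 = 10.10/1 = 10.10
n/ν for Na2SO4 = 8.777/1 = 8.777
Smallest n/ν is Na2SO4 → limiting reagent.
theoretical n(NaCl) = (2/1) × 8.777 = 17.55 mol → 1026 g
% yield = 696 / 1026 × 100 = 67.84 %

67.8 %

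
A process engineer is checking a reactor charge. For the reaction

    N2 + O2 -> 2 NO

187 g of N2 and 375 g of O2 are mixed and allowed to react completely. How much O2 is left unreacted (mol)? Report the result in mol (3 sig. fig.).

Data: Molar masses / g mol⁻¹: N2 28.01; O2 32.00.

5.04 mol

n(N2) = 187.0 / 28.01 = 6.676 mol
n(O2) = 375.0 / 32.00 = 11.72 mol
n/ν → N2: 6.676, O2: 11.72; N2 is limiting.
O2 consumed = (1/1) × 6.676 = 6.676 mol
O2 remaining = 11.72 − 6.676 = 5.044 mol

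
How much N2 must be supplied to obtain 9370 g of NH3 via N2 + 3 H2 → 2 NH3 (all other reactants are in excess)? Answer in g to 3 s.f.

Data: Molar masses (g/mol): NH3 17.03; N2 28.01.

7710 g

n(NH3) = 9370 / 17.03 = 550.2 mol
n(N2) = (1/2) × 550.2 = 275.1 mol
mass = 275.1 × 28.01 = 7706 g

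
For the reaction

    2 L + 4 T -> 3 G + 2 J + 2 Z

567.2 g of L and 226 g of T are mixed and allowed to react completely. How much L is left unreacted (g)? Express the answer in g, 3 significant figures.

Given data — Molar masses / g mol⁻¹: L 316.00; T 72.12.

72.1 g

n(L) = 567.2 / 316.00 = 1.795 mol
n(T) = 226.0 / 72.12 = 3.134 mol
n/ν → L: 0.8975, T: 0.7835; T is limiting.
L consumed = (2/4) × 3.134 = 1.567 mol
L remaining = 1.795 − 1.567 = 0.2280 mol
mass = 0.2280 × 316.00 = 72.05 g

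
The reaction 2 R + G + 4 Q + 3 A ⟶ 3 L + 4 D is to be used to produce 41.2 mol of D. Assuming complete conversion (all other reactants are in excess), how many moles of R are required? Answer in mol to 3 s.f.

n(D) = 41.20 mol
n(R) = (2/4) × 41.20 = 20.60 mol

20.6 mol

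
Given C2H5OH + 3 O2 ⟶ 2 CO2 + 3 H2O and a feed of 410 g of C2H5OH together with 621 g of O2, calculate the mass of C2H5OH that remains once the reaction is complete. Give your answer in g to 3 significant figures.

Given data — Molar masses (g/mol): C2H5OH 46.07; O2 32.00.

112 g

n(C2H5OH) = 410.0 / 46.07 = 8.900 mol
n(O2) = 621.0 / 32.00 = 19.41 mol
n/ν for C2H5OH = 8.900/1 = 8.900
n/ν for O2 = 19.41/3 = 6.470
Smallest n/ν is O2 → limiting reagent.
C2H5OH consumed = (1/3) × 19.41 = 6.470 mol
C2H5OH remaining = 8.900 − 6.470 = 2.430 mol
mass = 2.430 × 46.07 = 112.0 g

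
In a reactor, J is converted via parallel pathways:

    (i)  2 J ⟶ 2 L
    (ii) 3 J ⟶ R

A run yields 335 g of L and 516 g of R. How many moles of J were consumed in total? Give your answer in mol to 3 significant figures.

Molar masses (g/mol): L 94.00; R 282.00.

n(L) = 335 / 94.00 = 3.564 mol
n(R) = 516 / 282.00 = 1.830 mol
n(J) via (i) = (2/2)×3.564 = 3.564 mol
n(J) via (ii) = (3/1)×1.830 = 5.490 mol
total n(J) = 3.564 + 5.490 = 9.054 mol

9.05 mol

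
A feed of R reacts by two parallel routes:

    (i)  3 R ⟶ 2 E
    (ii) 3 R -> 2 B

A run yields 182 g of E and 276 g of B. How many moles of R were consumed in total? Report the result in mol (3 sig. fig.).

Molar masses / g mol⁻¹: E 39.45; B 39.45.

17.4 mol

n(E) = 182 / 39.45 = 4.613 mol
n(B) = 276 / 39.45 = 6.996 mol
n(R) via (i) = (3/2)×4.613 = 6.920 mol
n(R) via (ii) = (3/2)×6.996 = 10.49 mol
total n(R) = 6.920 + 10.49 = 17.41 mol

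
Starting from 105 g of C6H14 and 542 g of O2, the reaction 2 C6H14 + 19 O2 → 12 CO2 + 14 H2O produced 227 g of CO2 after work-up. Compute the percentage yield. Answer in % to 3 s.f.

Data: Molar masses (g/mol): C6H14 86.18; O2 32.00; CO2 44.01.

n(C6H14) = 105.0 / 86.18 = 1.218 mol
n(O2) = 542.0 / 32.00 = 16.94 mol
n/ν for C6H14 = 1.218/2 = 0.6090
n/ν for O2 = 16.94/19 = 0.8916
Smallest n/ν is C6H14 → limiting reagent.
theoretical n(CO2) = (12/2) × 1.218 = 7.308 mol → 321.6 g
% yield = 227 / 321.6 × 100 = 70.58 %

70.6 %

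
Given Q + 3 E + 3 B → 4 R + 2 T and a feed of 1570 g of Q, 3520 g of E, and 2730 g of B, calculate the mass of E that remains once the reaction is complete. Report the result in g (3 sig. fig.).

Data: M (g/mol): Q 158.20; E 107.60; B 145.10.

1500 g

n(Q) = 1570 / 158.20 = 9.924 mol
n(E) = 3520 / 107.60 = 32.71 mol
n(B) = 2730 / 145.10 = 18.81 mol
n/ν for Q = 9.924/1 = 9.924
n/ν for E = 32.71/3 = 10.90
n/ν for B = 18.81/3 = 6.270
Smallest n/ν is B → limiting reagent.
E consumed = (3/3) × 18.81 = 18.81 mol
E remaining = 32.71 − 18.81 = 13.90 mol
mass = 13.90 × 107.60 = 1496 g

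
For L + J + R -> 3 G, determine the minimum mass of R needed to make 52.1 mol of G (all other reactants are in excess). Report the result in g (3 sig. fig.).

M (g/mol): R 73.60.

n(G) = 52.10 mol
n(R) = (1/3) × 52.10 = 17.37 mol
mass = 17.37 × 73.60 = 1278 g

1280 g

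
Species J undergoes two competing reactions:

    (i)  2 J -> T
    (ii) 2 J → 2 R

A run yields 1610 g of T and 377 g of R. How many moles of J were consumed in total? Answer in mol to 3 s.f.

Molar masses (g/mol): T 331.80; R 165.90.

12.0 mol

n(T) = 1610 / 331.80 = 4.852 mol
n(R) = 377 / 165.90 = 2.272 mol
n(J) via (i) = (2/1)×4.852 = 9.704 mol
n(J) via (ii) = (2/2)×2.272 = 2.272 mol
total n(J) = 9.704 + 2.272 = 11.98 mol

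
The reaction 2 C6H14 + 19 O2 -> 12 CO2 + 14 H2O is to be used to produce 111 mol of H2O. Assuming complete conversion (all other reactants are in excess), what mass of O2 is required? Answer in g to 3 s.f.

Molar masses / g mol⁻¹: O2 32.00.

4820 g

n(H2O) = 111.0 mol
n(O2) = (19/14) × 111.0 = 150.6 mol
mass = 150.6 × 32.00 = 4819 g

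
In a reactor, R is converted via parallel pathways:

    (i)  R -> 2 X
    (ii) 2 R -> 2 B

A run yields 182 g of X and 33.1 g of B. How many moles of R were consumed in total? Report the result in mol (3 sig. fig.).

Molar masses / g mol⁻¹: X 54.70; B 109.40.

n(X) = 182 / 54.70 = 3.327 mol
n(B) = 33.1 / 109.40 = 0.3026 mol
n(R) via (i) = (1/2)×3.327 = 1.664 mol
n(R) via (ii) = (2/2)×0.3026 = 0.3026 mol
total n(R) = 1.664 + 0.3026 = 1.967 mol

1.97 mol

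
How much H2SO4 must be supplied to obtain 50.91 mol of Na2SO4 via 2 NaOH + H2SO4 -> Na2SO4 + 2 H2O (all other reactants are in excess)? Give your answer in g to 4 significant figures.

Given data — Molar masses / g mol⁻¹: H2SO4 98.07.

4993 g

n(Na2SO4) = 50.91 mol
n(H2SO4) = (1/1) × 50.91 = 50.91 mol
mass = 50.91 × 98.07 = 4993 g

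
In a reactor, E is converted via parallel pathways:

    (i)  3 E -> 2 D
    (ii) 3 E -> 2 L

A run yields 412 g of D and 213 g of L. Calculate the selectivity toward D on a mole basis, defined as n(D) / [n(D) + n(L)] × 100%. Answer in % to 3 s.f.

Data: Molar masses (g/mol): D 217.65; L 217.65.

65.9 %

n(D) = 412 / 217.65 = 1.893 mol
n(L) = 213 / 217.65 = 0.9786 mol
selectivity = 1.893/(1.893+0.9786) × 100 = 65.92 %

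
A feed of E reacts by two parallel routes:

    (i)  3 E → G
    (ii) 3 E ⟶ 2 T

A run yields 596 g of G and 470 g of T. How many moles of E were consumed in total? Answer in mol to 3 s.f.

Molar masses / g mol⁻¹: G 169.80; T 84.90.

n(G) = 596 / 169.80 = 3.510 mol
n(T) = 470 / 84.90 = 5.536 mol
n(E) via (i) = (3/1)×3.510 = 10.53 mol
n(E) via (ii) = (3/2)×5.536 = 8.304 mol
total n(E) = 10.53 + 8.304 = 18.83 mol

18.8 mol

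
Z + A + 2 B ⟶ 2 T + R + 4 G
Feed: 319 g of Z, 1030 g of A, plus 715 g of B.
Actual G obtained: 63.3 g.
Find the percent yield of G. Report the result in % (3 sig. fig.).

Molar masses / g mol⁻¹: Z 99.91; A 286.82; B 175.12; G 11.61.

n(Z) = 319.0 / 99.91 = 3.193 mol
n(A) = 1030 / 286.82 = 3.591 mol
n(B) = 715.0 / 175.12 = 4.083 mol
n/ν for Z = 3.193/1 = 3.193
n/ν for A = 3.591/1 = 3.591
n/ν for B = 4.083/2 = 2.042
Smallest n/ν is B → limiting reagent.
theoretical n(G) = (4/2) × 4.083 = 8.166 mol → 94.81 g
% yield = 63.3 / 94.81 × 100 = 66.77 %

66.8 %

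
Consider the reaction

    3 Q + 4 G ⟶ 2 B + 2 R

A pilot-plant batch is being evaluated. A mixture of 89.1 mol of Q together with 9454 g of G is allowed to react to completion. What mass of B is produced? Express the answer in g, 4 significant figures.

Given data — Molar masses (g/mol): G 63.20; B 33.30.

1978 g

n(Q) = 89.10 mol
n(G) = 9454 / 63.20 = 149.6 mol
n/ν for Q = 89.10/3 = 29.70
n/ν for G = 149.6/4 = 37.40
Smallest n/ν is Q → limiting reagent.
n(B) = (2/3) × 89.10 = 59.40 mol
mass = 59.40 × 33.30 = 1978 g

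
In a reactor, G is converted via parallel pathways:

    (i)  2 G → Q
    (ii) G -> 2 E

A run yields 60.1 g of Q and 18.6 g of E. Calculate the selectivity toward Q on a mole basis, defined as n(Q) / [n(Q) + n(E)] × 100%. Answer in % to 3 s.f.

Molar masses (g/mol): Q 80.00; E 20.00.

44.7 %

n(Q) = 60.1 / 80.00 = 0.7513 mol
n(E) = 18.6 / 20.00 = 0.9300 mol
selectivity = 0.7513/(0.7513+0.9300) × 100 = 44.69 %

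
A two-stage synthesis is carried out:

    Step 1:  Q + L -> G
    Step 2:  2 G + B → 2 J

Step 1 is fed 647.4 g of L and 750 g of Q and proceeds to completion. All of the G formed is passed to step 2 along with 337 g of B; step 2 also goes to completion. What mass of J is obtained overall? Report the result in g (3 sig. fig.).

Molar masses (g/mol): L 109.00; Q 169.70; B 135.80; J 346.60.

Step 1:
n(L) = 647.4 / 109.00 = 5.939 mol
n(Q) = 750.0 / 169.70 = 4.420 mol
n/ν for L = 5.939/1 = 5.939
n/ν for Q = 4.420/1 = 4.420
Smallest n/ν is Q → limiting reagent.
n(G) produced = (1/1) × 4.420 = 4.420 mol
Step 2:
n(G) available = 4.420 mol
n(B) = 337.0 / 135.80 = 2.482 mol
n/ν for G = 4.420/2 = 2.210
n/ν for B = 2.482/1 = 2.482
Smallest n/ν is G → limiting reagent.
n(J) = (2/2) × 4.420 = 4.420 mol
mass = 4.420 × 346.60 = 1532 g

1530 g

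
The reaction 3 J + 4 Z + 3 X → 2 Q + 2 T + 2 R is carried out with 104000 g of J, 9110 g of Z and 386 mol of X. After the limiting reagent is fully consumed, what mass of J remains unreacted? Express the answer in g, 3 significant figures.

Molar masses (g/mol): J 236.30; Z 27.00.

n(J) = 104000 / 236.30 = 440.1 mol
n(Z) = 9110 / 27.00 = 337.4 mol
n(X) = 386.0 mol
n/ν for J = 440.1/3 = 146.7
n/ν for Z = 337.4/4 = 84.35
n/ν for X = 386.0/3 = 128.7
Smallest n/ν is Z → limiting reagent.
J consumed = (3/4) × 337.4 = 253.1 mol
J remaining = 440.1 − 253.1 = 187.0 mol
mass = 187.0 × 236.30 = 44190 g

44200 g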